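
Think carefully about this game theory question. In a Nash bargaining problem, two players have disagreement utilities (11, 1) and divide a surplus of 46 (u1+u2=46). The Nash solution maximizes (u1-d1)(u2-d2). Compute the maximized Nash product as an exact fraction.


Step 1: The Nash solution splits surplus symmetrically above the disagreement point
Step 2: u1 = (total + d1 - d2)/2 = (46 + 11 - 1)/2 = 28
Step 3: u2 = (total - d1 + d2)/2 = (46 - 11 + 1)/2 = 18
Step 4: Nash product = (28 - 11) * (18 - 1)
Step 5: = 17 * 17 = 289

289


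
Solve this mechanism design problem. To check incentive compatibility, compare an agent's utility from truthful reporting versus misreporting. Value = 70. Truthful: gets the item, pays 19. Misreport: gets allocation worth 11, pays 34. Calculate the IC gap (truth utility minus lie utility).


Step 1: U(truth) = value - payment = 70 - 19 = 51
Step 2: U(lie) = allocation - payment = 11 - 34 = -23
Step 3: IC gap = 51 - (-23) = 74

74


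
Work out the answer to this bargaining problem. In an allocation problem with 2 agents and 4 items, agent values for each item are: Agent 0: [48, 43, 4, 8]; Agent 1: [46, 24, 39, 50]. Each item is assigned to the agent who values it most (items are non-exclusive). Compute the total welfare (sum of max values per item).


Step 1: For each item, find the maximum value among all agents.
Step 2: Item 0 -> Agent 0 (value 48)
Step 3: Item 1 -> Agent 0 (value 43)
Step 4: Item 2 -> Agent 1 (value 39)
Step 5: Item 3 -> Agent 1 (value 50)
Step 6: Total welfare = 48 + 43 + 39 + 50 = 180

180


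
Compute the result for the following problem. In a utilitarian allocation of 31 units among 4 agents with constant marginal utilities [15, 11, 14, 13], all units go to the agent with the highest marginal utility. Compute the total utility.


Step 1: The marginal utilities are [15, 11, 14, 13]
Step 2: The highest marginal utility is 15
Step 3: All 31 units go to that agent
Step 4: Total utility = 15 * 31 = 465

465


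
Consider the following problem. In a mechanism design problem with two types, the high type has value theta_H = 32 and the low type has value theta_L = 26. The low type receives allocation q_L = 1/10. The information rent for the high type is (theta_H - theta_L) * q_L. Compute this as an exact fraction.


Step 1: theta_H - theta_L = 32 - 26 = 6
Step 2: Information rent = (theta_H - theta_L) * q_L
Step 3: = 6 * 1/10
Step 4: = 3/5

3/5


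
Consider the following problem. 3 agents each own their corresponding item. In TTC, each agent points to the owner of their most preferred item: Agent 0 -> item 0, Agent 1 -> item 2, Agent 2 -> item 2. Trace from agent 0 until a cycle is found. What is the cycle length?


Step 1: Trace the pointer graph from agent 0: 0 -> 0
Step 2: A cycle is detected when we revisit agent 0
Step 3: The cycle is: 0 -> 0
Step 4: Cycle length = 1

1


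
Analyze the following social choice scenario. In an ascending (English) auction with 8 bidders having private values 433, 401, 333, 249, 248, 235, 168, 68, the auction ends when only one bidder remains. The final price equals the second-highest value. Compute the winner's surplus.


Step 1: Identify the highest value: 433
Step 2: Identify the second-highest value: 401
Step 3: The final price = second-highest value = 401
Step 4: Surplus = 433 - 401 = 32

32


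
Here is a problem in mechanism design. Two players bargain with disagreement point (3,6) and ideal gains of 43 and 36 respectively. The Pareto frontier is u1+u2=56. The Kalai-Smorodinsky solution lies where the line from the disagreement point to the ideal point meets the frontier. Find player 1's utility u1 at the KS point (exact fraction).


Step 1: At the KS point, (u1-d1)/r1 = (u2-d2)/r2 = t and u1+u2 = 56
Step 2: u1 = d1 + r1*t and u2 = d2 + r2*t, so (d1 + r1*t) + (d2 + r2*t) = 56
Step 3: t = (56 - 3 - 6)/(43 + 36) = 47/79
Step 4: u1 = d1 + r1*t = 3 + 43 * 47/79 = 2258/79
Step 5: (Check: u2 = d2 + r2*t = 2166/79; u1+u2 = 2258/79 + 2166/79 = 56, on the frontier.)

2258/79


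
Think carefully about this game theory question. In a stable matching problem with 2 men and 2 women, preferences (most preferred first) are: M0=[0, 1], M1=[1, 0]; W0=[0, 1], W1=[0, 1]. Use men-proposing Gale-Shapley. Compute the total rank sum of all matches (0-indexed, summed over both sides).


Step 1: Run Gale-Shapley (men propose, women hold best offer):
  M0 proposes to W0; she accepts
  M1 proposes to W1; she accepts
Step 2: Final matching: W0-M0, W1-M1
Step 3: 0-indexed ranks (man's rank of his match, then woman's): 0 + 0 + 0 + 1
Step 4: Total rank sum = 1

1


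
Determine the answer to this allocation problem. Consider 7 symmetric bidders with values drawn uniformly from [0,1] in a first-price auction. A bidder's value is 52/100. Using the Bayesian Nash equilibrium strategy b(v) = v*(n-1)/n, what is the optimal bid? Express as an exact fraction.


Step 1: The symmetric BNE bidding function is b(v) = v * (n-1) / n
Step 2: Substitute v = 13/25 and n = 7
Step 3: b = 13/25 * 6/7
Step 4: b = 78/175

78/175


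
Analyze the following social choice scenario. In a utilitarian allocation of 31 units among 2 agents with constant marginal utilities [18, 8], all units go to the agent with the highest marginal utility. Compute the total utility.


Step 1: The marginal utilities are [18, 8]
Step 2: The highest marginal utility is 18
Step 3: All 31 units go to that agent
Step 4: Total utility = 18 * 31 = 558

558


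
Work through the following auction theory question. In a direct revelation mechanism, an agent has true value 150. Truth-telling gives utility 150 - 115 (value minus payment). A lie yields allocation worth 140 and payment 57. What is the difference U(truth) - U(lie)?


Step 1: U(truth) = value - payment = 150 - 115 = 35
Step 2: U(lie) = allocation - payment = 140 - 57 = 83
Step 3: IC gap = 35 - 83 = -48

-48


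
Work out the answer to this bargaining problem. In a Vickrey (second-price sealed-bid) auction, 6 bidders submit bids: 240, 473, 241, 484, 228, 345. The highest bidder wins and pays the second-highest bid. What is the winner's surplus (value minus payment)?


Step 1: Sort bids in descending order: 484, 473, 345, 241, 240, 228
Step 2: The winning bid is the highest: 484
Step 3: The payment equals the second-highest bid: 473
Step 4: Surplus = winner's bid - payment = 484 - 473 = 11

11


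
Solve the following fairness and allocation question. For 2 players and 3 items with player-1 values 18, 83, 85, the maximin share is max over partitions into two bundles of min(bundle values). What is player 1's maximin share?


Step 1: Item values = 18, 83, 85
Step 2: Enumerate all 2-bundle partitions and take the smaller bundle:
  Partition 1: {18} vs {83,85} -> bundles 18, 168; min = 18
  Partition 2: {83} vs {18,85} -> bundles 83, 103; min = 83
  Partition 3: {85} vs {18,83} -> bundles 85, 101; min = 85
Step 3: MMS = max(18, 83, 85) = 85

85


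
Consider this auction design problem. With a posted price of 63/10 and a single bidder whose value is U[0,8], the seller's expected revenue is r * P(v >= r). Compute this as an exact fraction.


Step 1: Posted price r = 63/10, value support [0,8]
Step 2: P(v >= r) = (8 - 63/10)/8 = 17/80
Step 3: Expected revenue = r * P(v >= r) = 63/10 * 17/80
Step 4: Revenue = 1071/800

1071/800


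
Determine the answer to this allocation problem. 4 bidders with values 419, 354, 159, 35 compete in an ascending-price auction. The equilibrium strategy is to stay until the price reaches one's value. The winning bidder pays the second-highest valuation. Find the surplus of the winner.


Step 1: Identify the highest value: 419
Step 2: Identify the second-highest value: 354
Step 3: The final price = second-highest value = 354
Step 4: Surplus = 419 - 354 = 65

65


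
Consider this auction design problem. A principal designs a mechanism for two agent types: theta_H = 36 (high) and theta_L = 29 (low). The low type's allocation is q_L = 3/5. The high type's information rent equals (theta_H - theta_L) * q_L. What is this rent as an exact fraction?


Step 1: theta_H - theta_L = 36 - 29 = 7
Step 2: Information rent = (theta_H - theta_L) * q_L
Step 3: = 7 * 3/5
Step 4: = 21/5

21/5


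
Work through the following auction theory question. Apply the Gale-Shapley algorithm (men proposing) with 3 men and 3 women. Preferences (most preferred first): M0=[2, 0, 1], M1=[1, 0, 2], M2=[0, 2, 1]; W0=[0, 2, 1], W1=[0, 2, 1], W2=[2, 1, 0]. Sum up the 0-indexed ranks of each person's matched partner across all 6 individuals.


Step 1: Run Gale-Shapley (men propose, women hold best offer):
  M0 proposes to W2; she accepts
  M1 proposes to W1; she accepts
  M2 proposes to W0; she accepts
Step 2: Final matching: W0-M2, W1-M1, W2-M0
Step 3: 0-indexed ranks (man's rank of his match, then woman's): 0 + 1 + 0 + 2 + 0 + 2
Step 4: Total rank sum = 5

5


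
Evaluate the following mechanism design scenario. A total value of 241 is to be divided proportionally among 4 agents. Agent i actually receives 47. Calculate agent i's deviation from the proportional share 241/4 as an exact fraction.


Step 1: Proportional share = 241/4
Step 2: Agent's actual allocation = 47
Step 3: Excess = 47 - 241/4 = -53/4

-53/4


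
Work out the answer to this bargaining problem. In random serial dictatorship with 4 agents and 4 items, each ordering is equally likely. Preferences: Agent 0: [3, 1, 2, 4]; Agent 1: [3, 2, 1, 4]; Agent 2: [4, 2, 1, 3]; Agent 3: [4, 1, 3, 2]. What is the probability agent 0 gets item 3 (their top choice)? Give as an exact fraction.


Step 1: Agent 0 wants item 3
Step 2: There are 24 possible orderings of agents
Step 3: In 12 orderings, agent 0 gets item 3
Step 4: Probability = 12/24 = 1/2

1/2


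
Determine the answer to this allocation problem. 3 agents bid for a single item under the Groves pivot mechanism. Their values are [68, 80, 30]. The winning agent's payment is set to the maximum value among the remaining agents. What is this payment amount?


Step 1: The efficient winner is agent 1 with value 80
Step 2: Other agents' values: [68, 30]
Step 3: Pivot payment = max(others) = 68
Step 4: The winner pays 68

68


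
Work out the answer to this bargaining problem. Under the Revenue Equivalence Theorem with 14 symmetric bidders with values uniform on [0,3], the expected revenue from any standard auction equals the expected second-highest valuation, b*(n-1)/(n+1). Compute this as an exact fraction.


Step 1: By Revenue Equivalence, expected revenue = b*(n-1)/(n+1)
Step 2: Substituting n = 14, b = 3
Step 3: Revenue = 3*(14-1)/(14+1) = 3*13/15
Step 4: Revenue = 39/15 = 13/5

13/5


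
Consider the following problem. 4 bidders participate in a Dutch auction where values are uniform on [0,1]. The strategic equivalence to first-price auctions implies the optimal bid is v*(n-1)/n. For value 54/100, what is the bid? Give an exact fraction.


Step 1: Dutch auctions are strategically equivalent to first-price auctions
Step 2: The equilibrium bid is b(v) = v*(n-1)/n
Step 3: b = 27/50 * 3/4
Step 4: b = 81/200

81/200


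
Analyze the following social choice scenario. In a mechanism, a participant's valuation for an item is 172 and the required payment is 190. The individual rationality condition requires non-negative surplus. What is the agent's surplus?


Step 1: Surplus = value - payment = 172 - 190 = -18
Step 2: IR is violated (surplus < 0)

-18


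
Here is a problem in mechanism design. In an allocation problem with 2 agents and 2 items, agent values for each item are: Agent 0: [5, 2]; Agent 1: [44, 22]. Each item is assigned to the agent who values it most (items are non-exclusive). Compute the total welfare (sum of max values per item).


Step 1: For each item, find the maximum value among all agents.
Step 2: Item 0 -> Agent 1 (value 44)
Step 3: Item 1 -> Agent 1 (value 22)
Step 4: Total welfare = 44 + 22 = 66

66


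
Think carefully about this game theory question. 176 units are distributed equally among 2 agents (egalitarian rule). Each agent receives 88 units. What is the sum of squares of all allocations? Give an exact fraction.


Step 1: Each agent's share = 176/2 = 88
Step 2: Square of each share = (88)^2 = 7744
Step 3: Sum of squares = 2 * 7744 = 15488

15488


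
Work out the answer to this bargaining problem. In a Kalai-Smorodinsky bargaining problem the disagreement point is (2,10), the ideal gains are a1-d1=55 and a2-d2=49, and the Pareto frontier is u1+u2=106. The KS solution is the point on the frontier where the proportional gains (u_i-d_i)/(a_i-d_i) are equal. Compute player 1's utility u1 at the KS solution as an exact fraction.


Step 1: At the KS point, (u1-d1)/r1 = (u2-d2)/r2 = t and u1+u2 = 106
Step 2: u1 = d1 + r1*t and u2 = d2 + r2*t, so (d1 + r1*t) + (d2 + r2*t) = 106
Step 3: t = (106 - 2 - 10)/(55 + 49) = 94/104 = 47/52
Step 4: u1 = d1 + r1*t = 2 + 55 * 47/52 = 2689/52
Step 5: (Check: u2 = d2 + r2*t = 2823/52; u1+u2 = 2689/52 + 2823/52 = 106, on the frontier.)

2689/52


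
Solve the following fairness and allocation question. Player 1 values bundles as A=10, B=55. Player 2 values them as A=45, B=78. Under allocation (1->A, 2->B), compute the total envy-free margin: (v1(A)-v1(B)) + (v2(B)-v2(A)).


Step 1: Player 1's margin = v1(A) - v1(B) = 10 - 55 = -45
Step 2: Player 2's margin = v2(B) - v2(A) = 78 - 45 = 33
Step 3: Total margin = -45 + 33 = -12

-12


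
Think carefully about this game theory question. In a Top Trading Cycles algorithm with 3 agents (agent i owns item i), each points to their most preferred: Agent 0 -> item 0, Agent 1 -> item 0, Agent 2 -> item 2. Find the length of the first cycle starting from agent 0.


Step 1: Trace the pointer graph from agent 0: 0 -> 0
Step 2: A cycle is detected when we revisit agent 0
Step 3: The cycle is: 0 -> 0
Step 4: Cycle length = 1

1


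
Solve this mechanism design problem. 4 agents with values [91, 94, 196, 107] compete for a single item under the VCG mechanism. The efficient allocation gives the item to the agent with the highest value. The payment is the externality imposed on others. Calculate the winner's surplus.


Step 1: The winner is the agent with the highest value: agent 2 with value 196
Step 2: Values of other agents: [91, 94, 107]
Step 3: VCG payment = max of others' values = 107
Step 4: Surplus = 196 - 107 = 89

89


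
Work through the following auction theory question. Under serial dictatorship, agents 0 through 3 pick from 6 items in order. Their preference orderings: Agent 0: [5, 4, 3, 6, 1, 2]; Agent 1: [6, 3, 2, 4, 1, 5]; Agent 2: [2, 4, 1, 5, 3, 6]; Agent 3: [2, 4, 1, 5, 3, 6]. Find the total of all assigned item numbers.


Step 1: Agent 0 picks item 5
Step 2: Agent 1 picks item 6
Step 3: Agent 2 picks item 2
Step 4: Agent 3 picks item 4
Step 5: Sum = 5 + 6 + 2 + 4 = 17

17


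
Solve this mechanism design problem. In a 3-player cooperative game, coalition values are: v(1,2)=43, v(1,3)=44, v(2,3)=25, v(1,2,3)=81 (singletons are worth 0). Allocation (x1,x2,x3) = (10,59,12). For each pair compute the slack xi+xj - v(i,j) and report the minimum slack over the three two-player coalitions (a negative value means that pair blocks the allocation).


Step 1: Slack for coalition (1,2): x1+x2 - v12 = 69 - 43 = 26
Step 2: Slack for coalition (1,3): x1+x3 - v13 = 22 - 44 = -22
Step 3: Slack for coalition (2,3): x2+x3 - v23 = 71 - 25 = 46
Step 4: Minimum slack = min(26, -22, 46) = -22, attained by (1,3); coalition (1,3) can block (slack < 0), so the allocation is not in the core

-22


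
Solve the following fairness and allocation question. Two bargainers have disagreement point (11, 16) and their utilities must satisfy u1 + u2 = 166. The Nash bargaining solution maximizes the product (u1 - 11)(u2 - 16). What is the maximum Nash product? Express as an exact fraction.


Step 1: The Nash solution splits surplus symmetrically above the disagreement point
Step 2: u1 = (total + d1 - d2)/2 = (166 + 11 - 16)/2 = 161/2
Step 3: u2 = (total - d1 + d2)/2 = (166 - 11 + 16)/2 = 171/2
Step 4: Nash product = (161/2 - 11) * (171/2 - 16)
Step 5: = 139/2 * 139/2 = 19321/4

19321/4


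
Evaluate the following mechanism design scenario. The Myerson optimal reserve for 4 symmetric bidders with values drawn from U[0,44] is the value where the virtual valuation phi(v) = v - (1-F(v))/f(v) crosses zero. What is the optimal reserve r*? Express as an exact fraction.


Step 1: For U[0,44], F(v) = v/44 and f(v) = 1/44
Step 2: phi(v) = v - (1 - v/44)/(1/44) = v - (44 - v) = 2v - 44
Step 3: Set phi(r*) = 0: 2r* - 44 = 0
Step 4: r* = 44/2 = 22 (the number of bidders n = 4 does not enter)

22


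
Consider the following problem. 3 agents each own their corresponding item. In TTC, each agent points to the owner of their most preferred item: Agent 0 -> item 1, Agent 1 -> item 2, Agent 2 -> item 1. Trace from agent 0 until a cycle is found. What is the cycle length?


Step 1: Trace the pointer graph from agent 0: 0 -> 1 -> 2 -> 1
Step 2: A cycle is detected when we revisit agent 1
Step 3: The cycle is: 1 -> 2 -> 1
Step 4: Cycle length = 2

2


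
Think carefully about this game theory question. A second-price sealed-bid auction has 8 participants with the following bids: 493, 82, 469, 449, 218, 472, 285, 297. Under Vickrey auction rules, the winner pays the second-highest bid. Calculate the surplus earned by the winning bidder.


Step 1: Sort bids in descending order: 493, 472, 469, 449, 297, 285, 218, 82
Step 2: The winning bid is the highest: 493
Step 3: The payment equals the second-highest bid: 472
Step 4: Surplus = winner's bid - payment = 493 - 472 = 21

21


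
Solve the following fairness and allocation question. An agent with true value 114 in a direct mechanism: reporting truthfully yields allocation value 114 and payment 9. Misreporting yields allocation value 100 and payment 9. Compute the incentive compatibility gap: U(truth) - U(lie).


Step 1: U(truth) = value - payment = 114 - 9 = 105
Step 2: U(lie) = allocation - payment = 100 - 9 = 91
Step 3: IC gap = 105 - 91 = 14

14


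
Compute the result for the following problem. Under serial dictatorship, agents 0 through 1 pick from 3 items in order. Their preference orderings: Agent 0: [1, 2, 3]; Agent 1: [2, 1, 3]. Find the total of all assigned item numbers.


Step 1: Agent 0 picks item 1
Step 2: Agent 1 picks item 2
Step 3: Sum = 1 + 2 = 3

3


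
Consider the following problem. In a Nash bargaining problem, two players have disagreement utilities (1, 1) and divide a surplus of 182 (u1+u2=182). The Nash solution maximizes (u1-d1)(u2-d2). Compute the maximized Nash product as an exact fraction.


Step 1: The Nash solution splits surplus symmetrically above the disagreement point
Step 2: u1 = (total + d1 - d2)/2 = (182 + 1 - 1)/2 = 91
Step 3: u2 = (total - d1 + d2)/2 = (182 - 1 + 1)/2 = 91
Step 4: Nash product = (91 - 1) * (91 - 1)
Step 5: = 90 * 90 = 8100

8100


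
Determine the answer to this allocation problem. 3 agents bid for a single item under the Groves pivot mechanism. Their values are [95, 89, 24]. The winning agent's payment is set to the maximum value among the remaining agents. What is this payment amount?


Step 1: The efficient winner is agent 0 with value 95
Step 2: Other agents' values: [89, 24]
Step 3: Pivot payment = max(others) = 89
Step 4: The winner pays 89

89


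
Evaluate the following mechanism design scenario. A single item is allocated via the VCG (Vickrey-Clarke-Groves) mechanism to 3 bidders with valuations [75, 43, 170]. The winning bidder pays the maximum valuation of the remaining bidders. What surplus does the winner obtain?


Step 1: The winner is the agent with the highest value: agent 2 with value 170
Step 2: Values of other agents: [75, 43]
Step 3: VCG payment = max of others' values = 75
Step 4: Surplus = 170 - 75 = 95

95


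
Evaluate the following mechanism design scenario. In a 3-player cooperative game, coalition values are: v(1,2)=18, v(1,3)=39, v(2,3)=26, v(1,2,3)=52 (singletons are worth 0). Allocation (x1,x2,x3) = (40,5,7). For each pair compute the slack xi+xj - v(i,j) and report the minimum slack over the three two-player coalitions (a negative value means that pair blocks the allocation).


Step 1: Slack for coalition (1,2): x1+x2 - v12 = 45 - 18 = 27
Step 2: Slack for coalition (1,3): x1+x3 - v13 = 47 - 39 = 8
Step 3: Slack for coalition (2,3): x2+x3 - v23 = 12 - 26 = -14
Step 4: Minimum slack = min(27, 8, -14) = -14, attained by (2,3); coalition (2,3) can block (slack < 0), so the allocation is not in the core

-14


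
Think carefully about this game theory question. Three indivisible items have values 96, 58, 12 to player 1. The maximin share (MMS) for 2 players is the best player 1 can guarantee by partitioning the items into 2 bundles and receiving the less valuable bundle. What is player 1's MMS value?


Step 1: Item values = 96, 58, 12
Step 2: Enumerate all 2-bundle partitions and take the smaller bundle:
  Partition 1: {96} vs {58,12} -> bundles 96, 70; min = 70
  Partition 2: {58} vs {96,12} -> bundles 58, 108; min = 58
  Partition 3: {12} vs {96,58} -> bundles 12, 154; min = 12
Step 3: MMS = max(70, 58, 12) = 70

70


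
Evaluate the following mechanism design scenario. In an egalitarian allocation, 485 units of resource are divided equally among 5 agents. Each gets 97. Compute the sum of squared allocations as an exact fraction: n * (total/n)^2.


Step 1: Each agent's share = 485/5 = 97
Step 2: Square of each share = (97)^2 = 9409
Step 3: Sum of squares = 5 * 9409 = 47045

47045


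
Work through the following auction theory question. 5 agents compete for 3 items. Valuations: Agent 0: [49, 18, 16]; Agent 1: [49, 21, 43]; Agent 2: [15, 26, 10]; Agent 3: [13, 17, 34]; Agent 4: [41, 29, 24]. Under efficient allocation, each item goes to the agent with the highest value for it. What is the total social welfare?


Step 1: For each item, find the maximum value among all agents.
Step 2: Item 0 -> Agent 0 (value 49)
Step 3: Item 1 -> Agent 4 (value 29)
Step 4: Item 2 -> Agent 1 (value 43)
Step 5: Total welfare = 49 + 29 + 43 = 121

121


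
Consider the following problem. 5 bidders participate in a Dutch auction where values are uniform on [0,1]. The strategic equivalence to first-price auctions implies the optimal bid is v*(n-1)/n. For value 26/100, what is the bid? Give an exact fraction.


Step 1: Dutch auctions are strategically equivalent to first-price auctions
Step 2: The equilibrium bid is b(v) = v*(n-1)/n
Step 3: b = 13/50 * 4/5
Step 4: b = 26/125

26/125


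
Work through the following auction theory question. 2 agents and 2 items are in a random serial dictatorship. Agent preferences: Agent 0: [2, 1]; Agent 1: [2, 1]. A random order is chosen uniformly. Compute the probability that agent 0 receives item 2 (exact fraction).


Step 1: Agent 0 wants item 2
Step 2: There are 2 possible orderings of agents
Step 3: In 1 orderings, agent 0 gets item 2
Step 4: Probability = 1/2

1/2


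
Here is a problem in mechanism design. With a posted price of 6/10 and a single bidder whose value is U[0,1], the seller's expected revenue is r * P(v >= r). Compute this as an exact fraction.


Step 1: Posted price r = 3/5, value support [0,1]
Step 2: P(v >= r) = (1 - 3/5)/1 = 2/5
Step 3: Expected revenue = r * P(v >= r) = 3/5 * 2/5
Step 4: Revenue = 6/25

6/25


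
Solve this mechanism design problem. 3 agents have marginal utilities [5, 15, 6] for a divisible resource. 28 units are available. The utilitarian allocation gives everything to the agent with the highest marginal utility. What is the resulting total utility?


Step 1: The marginal utilities are [5, 15, 6]
Step 2: The highest marginal utility is 15
Step 3: All 28 units go to that agent
Step 4: Total utility = 15 * 28 = 420

420


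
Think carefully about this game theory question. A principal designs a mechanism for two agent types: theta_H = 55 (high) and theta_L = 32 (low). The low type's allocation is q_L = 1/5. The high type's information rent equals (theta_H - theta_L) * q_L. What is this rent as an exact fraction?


Step 1: theta_H - theta_L = 55 - 32 = 23
Step 2: Information rent = (theta_H - theta_L) * q_L
Step 3: = 23 * 1/5
Step 4: = 23/5

23/5


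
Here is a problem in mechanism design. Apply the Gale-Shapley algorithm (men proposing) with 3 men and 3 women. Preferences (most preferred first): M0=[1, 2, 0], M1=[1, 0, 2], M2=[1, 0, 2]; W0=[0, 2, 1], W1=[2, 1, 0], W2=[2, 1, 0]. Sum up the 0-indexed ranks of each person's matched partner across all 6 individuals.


Step 1: Run Gale-Shapley (men propose, women hold best offer):
  M0 proposes to W1; she accepts
  M1 proposes to W1; she switches from M0
  M2 proposes to W1; she switches from M1
  M0 proposes to W2; she accepts
  M1 proposes to W0; she accepts
Step 2: Final matching: W0-M1, W1-M2, W2-M0
Step 3: 0-indexed ranks (man's rank of his match, then woman's): 1 + 2 + 0 + 0 + 1 + 2
Step 4: Total rank sum = 6

6


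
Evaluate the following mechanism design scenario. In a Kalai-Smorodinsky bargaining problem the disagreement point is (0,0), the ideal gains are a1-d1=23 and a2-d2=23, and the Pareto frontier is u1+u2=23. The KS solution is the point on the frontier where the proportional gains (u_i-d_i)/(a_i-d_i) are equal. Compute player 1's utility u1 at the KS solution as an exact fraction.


Step 1: At the KS point, (u1-d1)/r1 = (u2-d2)/r2 = t and u1+u2 = 23
Step 2: u1 = d1 + r1*t and u2 = d2 + r2*t, so (d1 + r1*t) + (d2 + r2*t) = 23
Step 3: t = (23 - 0 - 0)/(23 + 23) = 23/46 = 1/2
Step 4: u1 = d1 + r1*t = 0 + 23 * 1/2 = 23/2
Step 5: (Check: u2 = d2 + r2*t = 23/2; u1+u2 = 23/2 + 23/2 = 23, on the frontier.)

23/2


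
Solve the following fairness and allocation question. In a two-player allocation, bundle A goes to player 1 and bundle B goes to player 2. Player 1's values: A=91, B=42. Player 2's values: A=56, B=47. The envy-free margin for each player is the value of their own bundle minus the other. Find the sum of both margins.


Step 1: Player 1's margin = v1(A) - v1(B) = 91 - 42 = 49
Step 2: Player 2's margin = v2(B) - v2(A) = 47 - 56 = -9
Step 3: Total margin = 49 + -9 = 40

40


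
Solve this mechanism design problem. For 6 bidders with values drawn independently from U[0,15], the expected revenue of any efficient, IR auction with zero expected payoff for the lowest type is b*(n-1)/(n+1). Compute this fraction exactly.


Step 1: By Revenue Equivalence, expected revenue = b*(n-1)/(n+1)
Step 2: Substituting n = 6, b = 15
Step 3: Revenue = 15*(6-1)/(6+1) = 15*5/7
Step 4: Revenue = 75/7

75/7


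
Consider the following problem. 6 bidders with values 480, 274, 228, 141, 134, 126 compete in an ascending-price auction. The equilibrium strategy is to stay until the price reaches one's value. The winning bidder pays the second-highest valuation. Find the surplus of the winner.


Step 1: Identify the highest value: 480
Step 2: Identify the second-highest value: 274
Step 3: The final price = second-highest value = 274
Step 4: Surplus = 480 - 274 = 206

206


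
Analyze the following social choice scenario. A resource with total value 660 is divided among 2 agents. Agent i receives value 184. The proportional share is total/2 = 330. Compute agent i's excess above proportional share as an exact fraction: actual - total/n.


Step 1: Proportional share = 660/2 = 330
Step 2: Agent's actual allocation = 184
Step 3: Excess = 184 - 330 = -146

-146


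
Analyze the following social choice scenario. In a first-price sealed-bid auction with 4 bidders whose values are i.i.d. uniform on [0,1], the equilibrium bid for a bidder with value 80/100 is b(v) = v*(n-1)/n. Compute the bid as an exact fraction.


Step 1: The symmetric BNE bidding function is b(v) = v * (n-1) / n
Step 2: Substitute v = 4/5 and n = 4
Step 3: b = 4/5 * 3/4
Step 4: b = 3/5

3/5


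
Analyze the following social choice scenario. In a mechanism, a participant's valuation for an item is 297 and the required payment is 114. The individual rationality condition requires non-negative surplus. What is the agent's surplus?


Step 1: Surplus = value - payment = 297 - 114 = 183
Step 2: IR is satisfied (surplus >= 0)

183


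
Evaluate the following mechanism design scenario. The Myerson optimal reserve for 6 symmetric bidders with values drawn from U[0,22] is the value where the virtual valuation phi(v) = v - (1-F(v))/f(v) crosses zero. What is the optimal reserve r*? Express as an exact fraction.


Step 1: For U[0,22], F(v) = v/22 and f(v) = 1/22
Step 2: phi(v) = v - (1 - v/22)/(1/22) = v - (22 - v) = 2v - 22
Step 3: Set phi(r*) = 0: 2r* - 22 = 0
Step 4: r* = 22/2 = 11 (the number of bidders n = 6 does not enter)

11


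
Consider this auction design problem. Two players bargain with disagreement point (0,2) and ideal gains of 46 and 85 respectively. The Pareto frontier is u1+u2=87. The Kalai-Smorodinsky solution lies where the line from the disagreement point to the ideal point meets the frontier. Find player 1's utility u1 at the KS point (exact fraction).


Step 1: At the KS point, (u1-d1)/r1 = (u2-d2)/r2 = t and u1+u2 = 87
Step 2: u1 = d1 + r1*t and u2 = d2 + r2*t, so (d1 + r1*t) + (d2 + r2*t) = 87
Step 3: t = (87 - 0 - 2)/(46 + 85) = 85/131
Step 4: u1 = d1 + r1*t = 0 + 46 * 85/131 = 3910/131
Step 5: (Check: u2 = d2 + r2*t = 7487/131; u1+u2 = 3910/131 + 7487/131 = 87, on the frontier.)

3910/131


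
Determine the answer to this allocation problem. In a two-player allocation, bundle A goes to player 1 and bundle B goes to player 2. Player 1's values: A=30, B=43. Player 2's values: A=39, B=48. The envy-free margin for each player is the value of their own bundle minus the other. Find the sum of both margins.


Step 1: Player 1's margin = v1(A) - v1(B) = 30 - 43 = -13
Step 2: Player 2's margin = v2(B) - v2(A) = 48 - 39 = 9
Step 3: Total margin = -13 + 9 = -4

-4


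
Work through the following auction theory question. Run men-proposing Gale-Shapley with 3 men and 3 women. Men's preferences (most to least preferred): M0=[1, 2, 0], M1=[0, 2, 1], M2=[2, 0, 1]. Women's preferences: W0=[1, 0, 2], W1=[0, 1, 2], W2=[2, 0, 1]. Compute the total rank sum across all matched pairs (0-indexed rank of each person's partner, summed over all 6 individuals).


Step 1: Run Gale-Shapley (men propose, women hold best offer):
  M0 proposes to W1; she accepts
  M1 proposes to W0; she accepts
  M2 proposes to W2; she accepts
Step 2: Final matching: W0-M1, W1-M0, W2-M2
Step 3: 0-indexed ranks (man's rank of his match, then woman's): 0 + 0 + 0 + 0 + 0 + 0
Step 4: Total rank sum = 0

0


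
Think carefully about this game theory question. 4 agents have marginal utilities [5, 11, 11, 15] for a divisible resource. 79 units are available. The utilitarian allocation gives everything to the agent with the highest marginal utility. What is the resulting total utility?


Step 1: The marginal utilities are [5, 11, 11, 15]
Step 2: The highest marginal utility is 15
Step 3: All 79 units go to that agent
Step 4: Total utility = 15 * 79 = 1185

1185


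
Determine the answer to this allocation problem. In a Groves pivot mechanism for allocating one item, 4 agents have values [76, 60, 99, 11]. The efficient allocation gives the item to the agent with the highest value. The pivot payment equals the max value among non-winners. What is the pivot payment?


Step 1: The efficient winner is agent 2 with value 99
Step 2: Other agents' values: [76, 60, 11]
Step 3: Pivot payment = max(others) = 76
Step 4: The winner pays 76

76


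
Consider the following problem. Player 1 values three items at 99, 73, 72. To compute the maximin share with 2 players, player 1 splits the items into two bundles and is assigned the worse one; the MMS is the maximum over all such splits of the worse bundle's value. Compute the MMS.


Step 1: Item values = 99, 73, 72
Step 2: Enumerate all 2-bundle partitions and take the smaller bundle:
  Partition 1: {99} vs {73,72} -> bundles 99, 145; min = 99
  Partition 2: {73} vs {99,72} -> bundles 73, 171; min = 73
  Partition 3: {72} vs {99,73} -> bundles 72, 172; min = 72
Step 3: MMS = max(99, 73, 72) = 99

99


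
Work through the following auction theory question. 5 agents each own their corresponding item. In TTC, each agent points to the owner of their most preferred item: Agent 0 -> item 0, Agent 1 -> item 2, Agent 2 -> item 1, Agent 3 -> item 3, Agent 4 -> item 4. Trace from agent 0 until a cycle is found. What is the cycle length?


Step 1: Trace the pointer graph from agent 0: 0 -> 0
Step 2: A cycle is detected when we revisit agent 0
Step 3: The cycle is: 0 -> 0
Step 4: Cycle length = 1

1


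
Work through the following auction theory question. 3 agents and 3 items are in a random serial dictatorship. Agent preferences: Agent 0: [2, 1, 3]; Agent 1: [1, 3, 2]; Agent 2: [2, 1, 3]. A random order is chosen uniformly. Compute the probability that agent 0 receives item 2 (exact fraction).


Step 1: Agent 0 wants item 2
Step 2: There are 6 possible orderings of agents
Step 3: In 3 orderings, agent 0 gets item 2
Step 4: Probability = 3/6 = 1/2

1/2


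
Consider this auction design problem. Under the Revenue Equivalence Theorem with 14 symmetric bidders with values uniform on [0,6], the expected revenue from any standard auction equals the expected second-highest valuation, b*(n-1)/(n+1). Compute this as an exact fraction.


Step 1: By Revenue Equivalence, expected revenue = b*(n-1)/(n+1)
Step 2: Substituting n = 14, b = 6
Step 3: Revenue = 6*(14-1)/(14+1) = 6*13/15
Step 4: Revenue = 78/15 = 26/5

26/5


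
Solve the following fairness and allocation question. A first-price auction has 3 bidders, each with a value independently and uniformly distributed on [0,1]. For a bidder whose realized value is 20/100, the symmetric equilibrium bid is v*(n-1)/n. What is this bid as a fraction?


Step 1: The symmetric BNE bidding function is b(v) = v * (n-1) / n
Step 2: Substitute v = 1/5 and n = 3
Step 3: b = 1/5 * 2/3
Step 4: b = 2/15

2/15


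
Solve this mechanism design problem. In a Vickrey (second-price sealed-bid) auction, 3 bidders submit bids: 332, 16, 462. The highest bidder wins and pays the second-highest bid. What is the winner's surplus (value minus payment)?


Step 1: Sort bids in descending order: 462, 332, 16
Step 2: The winning bid is the highest: 462
Step 3: The payment equals the second-highest bid: 332
Step 4: Surplus = winner's bid - payment = 462 - 332 = 130

130


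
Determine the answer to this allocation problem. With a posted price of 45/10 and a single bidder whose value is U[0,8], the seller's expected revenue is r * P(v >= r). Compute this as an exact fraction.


Step 1: Posted price r = 9/2, value support [0,8]
Step 2: P(v >= r) = (8 - 9/2)/8 = 7/16
Step 3: Expected revenue = r * P(v >= r) = 9/2 * 7/16
Step 4: Revenue = 63/32

63/32


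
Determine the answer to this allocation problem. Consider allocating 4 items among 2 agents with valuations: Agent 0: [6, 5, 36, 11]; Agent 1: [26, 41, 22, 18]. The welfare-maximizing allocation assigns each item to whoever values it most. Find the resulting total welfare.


Step 1: For each item, find the maximum value among all agents.
Step 2: Item 0 -> Agent 1 (value 26)
Step 3: Item 1 -> Agent 1 (value 41)
Step 4: Item 2 -> Agent 0 (value 36)
Step 5: Item 3 -> Agent 1 (value 18)
Step 6: Total welfare = 26 + 41 + 36 + 18 = 121

121


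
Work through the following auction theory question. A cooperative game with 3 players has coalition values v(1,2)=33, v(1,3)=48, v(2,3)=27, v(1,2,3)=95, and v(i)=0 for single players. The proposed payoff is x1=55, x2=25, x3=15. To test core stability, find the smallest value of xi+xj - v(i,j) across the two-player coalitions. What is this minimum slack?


Step 1: Slack for coalition (1,2): x1+x2 - v12 = 80 - 33 = 47
Step 2: Slack for coalition (1,3): x1+x3 - v13 = 70 - 48 = 22
Step 3: Slack for coalition (2,3): x2+x3 - v23 = 40 - 27 = 13
Step 4: Minimum slack = min(47, 22, 13) = 13, attained by (2,3); no pair can gain by deviating, so the allocation is in the core

13


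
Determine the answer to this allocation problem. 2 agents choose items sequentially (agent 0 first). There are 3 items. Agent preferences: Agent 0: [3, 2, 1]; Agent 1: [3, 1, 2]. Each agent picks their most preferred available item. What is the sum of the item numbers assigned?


Step 1: Agent 0 picks item 3
Step 2: Agent 1 picks item 1
Step 3: Sum = 3 + 1 = 4

4


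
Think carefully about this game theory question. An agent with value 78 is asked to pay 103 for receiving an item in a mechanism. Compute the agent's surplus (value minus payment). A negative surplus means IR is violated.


Step 1: Surplus = value - payment = 78 - 103 = -25
Step 2: IR is violated (surplus < 0)

-25


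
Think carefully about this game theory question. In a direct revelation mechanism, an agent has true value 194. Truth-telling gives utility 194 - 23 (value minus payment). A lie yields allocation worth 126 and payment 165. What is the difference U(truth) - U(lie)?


Step 1: U(truth) = value - payment = 194 - 23 = 171
Step 2: U(lie) = allocation - payment = 126 - 165 = -39
Step 3: IC gap = 171 - (-39) = 210

210


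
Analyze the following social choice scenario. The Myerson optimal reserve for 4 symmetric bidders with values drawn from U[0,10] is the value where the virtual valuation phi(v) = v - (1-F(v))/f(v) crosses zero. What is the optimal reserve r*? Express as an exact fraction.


Step 1: For U[0,10], F(v) = v/10 and f(v) = 1/10
Step 2: phi(v) = v - (1 - v/10)/(1/10) = v - (10 - v) = 2v - 10
Step 3: Set phi(r*) = 0: 2r* - 10 = 0
Step 4: r* = 10/2 = 5 (the number of bidders n = 4 does not enter)

5


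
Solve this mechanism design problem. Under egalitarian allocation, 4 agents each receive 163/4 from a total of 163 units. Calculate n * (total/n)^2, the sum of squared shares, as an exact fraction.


Step 1: Each agent's share = 163/4
Step 2: Square of each share = (163/4)^2 = 26569/16
Step 3: Sum of squares = 4 * 26569/16 = 26569/4

26569/4


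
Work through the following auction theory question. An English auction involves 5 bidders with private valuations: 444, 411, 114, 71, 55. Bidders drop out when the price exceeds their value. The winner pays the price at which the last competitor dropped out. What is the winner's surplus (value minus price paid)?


Step 1: Identify the highest value: 444
Step 2: Identify the second-highest value: 411
Step 3: The final price = second-highest value = 411
Step 4: Surplus = 444 - 411 = 33

33


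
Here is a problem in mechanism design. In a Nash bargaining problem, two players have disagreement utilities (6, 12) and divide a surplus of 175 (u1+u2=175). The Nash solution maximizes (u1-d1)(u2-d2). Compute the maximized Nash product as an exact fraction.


Step 1: The Nash solution splits surplus symmetrically above the disagreement point
Step 2: u1 = (total + d1 - d2)/2 = (175 + 6 - 12)/2 = 169/2
Step 3: u2 = (total - d1 + d2)/2 = (175 - 6 + 12)/2 = 181/2
Step 4: Nash product = (169/2 - 6) * (181/2 - 12)
Step 5: = 157/2 * 157/2 = 24649/4

24649/4


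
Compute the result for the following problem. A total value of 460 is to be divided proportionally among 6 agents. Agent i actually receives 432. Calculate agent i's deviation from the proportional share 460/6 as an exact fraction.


Step 1: Proportional share = 460/6 = 230/3
Step 2: Agent's actual allocation = 432
Step 3: Excess = 432 - 230/3 = 1066/3

1066/3


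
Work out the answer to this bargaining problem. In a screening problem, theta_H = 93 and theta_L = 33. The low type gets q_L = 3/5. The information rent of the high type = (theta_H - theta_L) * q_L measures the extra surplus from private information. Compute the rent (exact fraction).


Step 1: theta_H - theta_L = 93 - 33 = 60
Step 2: Information rent = (theta_H - theta_L) * q_L
Step 3: = 60 * 3/5
Step 4: = 36

36


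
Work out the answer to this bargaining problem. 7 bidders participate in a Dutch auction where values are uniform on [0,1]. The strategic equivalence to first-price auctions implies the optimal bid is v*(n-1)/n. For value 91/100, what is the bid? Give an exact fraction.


Step 1: Dutch auctions are strategically equivalent to first-price auctions
Step 2: The equilibrium bid is b(v) = v*(n-1)/n
Step 3: b = 91/100 * 6/7
Step 4: b = 39/50

39/50
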